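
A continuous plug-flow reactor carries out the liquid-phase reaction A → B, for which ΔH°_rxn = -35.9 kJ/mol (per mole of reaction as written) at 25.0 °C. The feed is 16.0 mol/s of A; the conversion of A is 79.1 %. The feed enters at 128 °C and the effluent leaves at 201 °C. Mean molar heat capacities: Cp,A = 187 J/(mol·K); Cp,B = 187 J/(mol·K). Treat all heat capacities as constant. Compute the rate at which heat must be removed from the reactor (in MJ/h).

Q_out = 849 MJ/h

Extent of reaction ξ = 0.791 × 16.0 = 12.656 mol/s
Reaction term: ξ·ΔH°_rxn = 12.656 × -35.9 = -454.35 kJ/s
Sensible, feed 128→25 °C: -308.18 kJ/s
Outlet flows (mol/s): A 3.344, B 12.656
Sensible, products 25→201 °C: 526.59 kJ/s
Q = ΔH = -235.93 kJ/s = -235.93 kW
Heat removed = 849.36 MJ/h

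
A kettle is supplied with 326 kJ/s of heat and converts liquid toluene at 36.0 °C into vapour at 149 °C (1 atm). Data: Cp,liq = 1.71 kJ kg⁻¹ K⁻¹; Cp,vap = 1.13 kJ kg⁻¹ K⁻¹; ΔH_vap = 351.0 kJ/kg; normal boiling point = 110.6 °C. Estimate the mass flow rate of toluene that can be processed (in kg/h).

Δh = 1.71×(110.6−36.0) + 351.0 + 1.13×(149−110.6) = 521.96 kJ/kg
Q = 326 kJ/s = 326 kJ/s = 1.1736e+06 kJ/h
ṁ = Q/Δh = 1.1736e+06 / 521.96 = 2248.5 kg/h

ṁ = 2250 kg/h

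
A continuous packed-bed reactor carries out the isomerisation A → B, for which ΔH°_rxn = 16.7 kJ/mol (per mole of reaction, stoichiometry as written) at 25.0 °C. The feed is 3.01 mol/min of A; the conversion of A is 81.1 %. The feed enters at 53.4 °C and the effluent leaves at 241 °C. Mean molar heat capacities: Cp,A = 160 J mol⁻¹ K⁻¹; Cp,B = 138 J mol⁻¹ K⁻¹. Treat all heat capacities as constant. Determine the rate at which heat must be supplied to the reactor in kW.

Q_in = 1.99 kW

Extent of reaction ξ = 0.811 × 3.01 = 2.4411 mol/min
Reaction term: ξ·ΔH°_rxn = 2.4411 × 16.7 = 40.767 kJ/min
Sensible, feed 53.4→25 °C: -13.677 kJ/min
Outlet flows (mol/min): A 0.56889, B 2.4411
Sensible, products 25→241 °C: 92.425 kJ/min
Q = ΔH = 119.51 kJ/min = 1.9919 kW
Heat supplied = 1.9919 kW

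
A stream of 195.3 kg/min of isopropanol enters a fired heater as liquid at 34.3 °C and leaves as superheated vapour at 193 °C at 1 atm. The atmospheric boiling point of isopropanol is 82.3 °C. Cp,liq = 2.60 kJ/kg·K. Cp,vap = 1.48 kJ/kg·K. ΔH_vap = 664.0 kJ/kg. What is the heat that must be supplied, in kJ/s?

liquid 34.3→82.3 °C: 124.8 kJ/kg
vaporisation at 82.3 °C: 664 kJ/kg
vapour 82.3→193 °C: 163.84 kJ/kg
Δh = 124.8 + 664 + 163.84 = 952.64 kJ/kg
Q = ṁ·Δh = 195.3 kg/min × 952.64 kJ/kg = 186050 kJ/min
|Q| = 3100.8 kW

Q = 3100 kJ/s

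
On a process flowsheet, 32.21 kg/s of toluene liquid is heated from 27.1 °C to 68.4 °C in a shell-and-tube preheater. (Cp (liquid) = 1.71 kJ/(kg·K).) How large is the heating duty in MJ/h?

Q = 8190 MJ/h

Q = ṁ·Cp·ΔT = 32.21 × 1.71 × (68.4 − 27.1) = 2274.8 kJ/s
Heating duty = 8189.2 MJ/h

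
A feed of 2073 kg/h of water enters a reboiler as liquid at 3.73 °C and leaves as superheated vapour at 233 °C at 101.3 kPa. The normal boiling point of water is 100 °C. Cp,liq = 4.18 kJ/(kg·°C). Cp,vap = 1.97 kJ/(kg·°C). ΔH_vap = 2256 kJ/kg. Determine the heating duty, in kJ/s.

Q = 1680 kJ/s

liquid 3.73→100 °C: 402.41 kJ/kg
vaporisation at 100 °C: 2256 kJ/kg
vapour 100→233 °C: 262.01 kJ/kg
Δh = 402.41 + 2256 + 262.01 = 2920.4 kJ/kg
Q = ṁ·Δh = 2073 kg/h × 2920.4 kJ/kg = 6.054e+06 kJ/h
|Q| = 1681.7 kW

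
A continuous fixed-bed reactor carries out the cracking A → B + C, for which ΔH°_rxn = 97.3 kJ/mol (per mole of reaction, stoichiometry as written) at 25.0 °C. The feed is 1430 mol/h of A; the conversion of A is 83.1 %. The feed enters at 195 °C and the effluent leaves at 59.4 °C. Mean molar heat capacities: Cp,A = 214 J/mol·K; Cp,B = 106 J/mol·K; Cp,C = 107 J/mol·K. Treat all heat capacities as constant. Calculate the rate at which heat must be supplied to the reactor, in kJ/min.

Q_in = 1230 kJ/min

Extent of reaction ξ = 0.831 × 1430 = 1188.3 mol/h
Reaction term: ξ·ΔH°_rxn = 1188.3 × 97.3 = 115620 kJ/h
Sensible, feed 195→25 °C: -52023 kJ/h
Outlet flows (mol/h): A 241.67, B 1188.3, C 1188.3
Sensible, products 25→59.4 °C: 10486 kJ/h
Q = ΔH = 74087 kJ/h = 20.58 kW
Heat supplied = 1234.8 kJ/min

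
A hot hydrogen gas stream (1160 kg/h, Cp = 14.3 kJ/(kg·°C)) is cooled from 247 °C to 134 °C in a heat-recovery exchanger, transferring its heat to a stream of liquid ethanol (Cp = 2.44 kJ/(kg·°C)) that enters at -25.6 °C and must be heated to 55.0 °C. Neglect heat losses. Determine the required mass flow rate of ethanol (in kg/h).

Heat released by hot stream: Q = 1160 × 14.3 × (247 − 134) = 1.8744e+06 kJ/h
Energy balance on cold side (adiabatic exchanger): Q = ṁ_c·Cp_c·(T_c,out − T_c,in)
ṁ_c = 1.8744e+06 / [2.44 × (55.0 − -25.6)] = 9531.2 kg/h

ṁ_c = 9530 kg/h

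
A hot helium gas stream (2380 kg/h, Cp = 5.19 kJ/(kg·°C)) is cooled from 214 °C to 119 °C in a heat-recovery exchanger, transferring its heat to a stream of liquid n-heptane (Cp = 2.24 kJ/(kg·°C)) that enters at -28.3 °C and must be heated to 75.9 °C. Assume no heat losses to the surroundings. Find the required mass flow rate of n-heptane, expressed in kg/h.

Heat released by hot stream: Q = 2380 × 5.19 × (214 − 119) = 1.1735e+06 kJ/h
Energy balance on cold side (adiabatic exchanger): Q = ṁ_c·Cp_c·(T_c,out − T_c,in)
ṁ_c = 1.1735e+06 / [2.24 × (75.9 − -28.3)] = 5027.5 kg/h

ṁ_c = 5030 kg/h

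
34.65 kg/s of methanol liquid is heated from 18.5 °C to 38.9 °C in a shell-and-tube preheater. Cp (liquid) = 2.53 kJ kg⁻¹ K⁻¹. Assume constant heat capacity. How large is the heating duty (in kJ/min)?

Q = 107000 kJ/min

Q = ṁ·Cp·ΔT = 34.65 × 2.53 × (38.9 − 18.5) = 1788.4 kJ/s
Heating duty = 107300 kJ/min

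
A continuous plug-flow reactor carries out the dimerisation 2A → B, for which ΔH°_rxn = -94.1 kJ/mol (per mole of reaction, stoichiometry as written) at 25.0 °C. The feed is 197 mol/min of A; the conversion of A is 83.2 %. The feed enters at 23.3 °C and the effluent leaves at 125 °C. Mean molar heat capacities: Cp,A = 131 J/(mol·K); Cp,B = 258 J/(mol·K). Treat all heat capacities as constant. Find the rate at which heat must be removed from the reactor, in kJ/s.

Q_out = 85.3 kJ/s

Extent of reaction ξ = 0.832 × 197 / 2 = 81.952 mol/min
Reaction term: ξ·ΔH°_rxn = 81.952 × -94.1 = -7711.7 kJ/min
Sensible, feed 23.3→25 °C: 43.872 kJ/min
Outlet flows (mol/min): A 33.096, B 81.952
Sensible, products 25→125 °C: 2547.9 kJ/min
Q = ΔH = -5119.9 kJ/min = -85.332 kW
Heat removed = 85.332 kJ/s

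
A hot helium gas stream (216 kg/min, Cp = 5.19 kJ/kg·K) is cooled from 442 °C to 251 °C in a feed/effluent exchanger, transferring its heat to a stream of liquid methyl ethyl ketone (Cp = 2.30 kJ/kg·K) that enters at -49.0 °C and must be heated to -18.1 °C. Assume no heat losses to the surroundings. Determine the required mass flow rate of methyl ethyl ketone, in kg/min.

Heat released by hot stream: Q = 216 × 5.19 × (442 − 251) = 214120 kJ/min
Energy balance on cold side (adiabatic exchanger): Q = ṁ_c·Cp_c·(T_c,out − T_c,in)
ṁ_c = 214120 / [2.30 × (-18.1 − -49.0)] = 3012.8 kg/min

ṁ_c = 3010 kg/min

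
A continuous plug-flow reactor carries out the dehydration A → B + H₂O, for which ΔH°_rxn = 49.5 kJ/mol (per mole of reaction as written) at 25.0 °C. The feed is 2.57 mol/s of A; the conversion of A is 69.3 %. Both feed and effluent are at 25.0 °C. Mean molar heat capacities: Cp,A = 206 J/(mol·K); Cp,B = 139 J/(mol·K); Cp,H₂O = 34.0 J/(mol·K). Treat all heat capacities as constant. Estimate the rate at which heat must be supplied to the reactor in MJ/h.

Extent of reaction ξ = 0.693 × 2.57 = 1.781 mol/s
Reaction term: ξ·ΔH°_rxn = 1.781 × 49.5 = 88.16 kJ/s
Q = ΔH = 88.16 kJ/s = 88.16 kW
Heat supplied = 317.38 MJ/h

Q_in = 317 MJ/h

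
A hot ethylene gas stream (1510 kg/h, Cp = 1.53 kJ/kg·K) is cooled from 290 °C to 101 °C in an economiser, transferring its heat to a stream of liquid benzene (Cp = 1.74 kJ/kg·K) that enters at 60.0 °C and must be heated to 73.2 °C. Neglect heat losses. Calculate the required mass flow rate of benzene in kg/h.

ṁ_c = 19000 kg/h

Heat released by hot stream: Q = 1510 × 1.53 × (290 − 101) = 436650 kJ/h
Energy balance on cold side (adiabatic exchanger): Q = ṁ_c·Cp_c·(T_c,out − T_c,in)
ṁ_c = 436650 / [1.74 × (73.2 − 60.0)] = 19011 kg/h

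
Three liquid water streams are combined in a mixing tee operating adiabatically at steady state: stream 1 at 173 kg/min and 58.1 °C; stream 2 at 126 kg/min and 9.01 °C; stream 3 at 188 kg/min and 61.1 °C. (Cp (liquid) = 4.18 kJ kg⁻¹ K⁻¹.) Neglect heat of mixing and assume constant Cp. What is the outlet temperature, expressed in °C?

T_out = 46.6 °C

Adiabatic, steady state ⇒ Σ ṁᵢCp,ᵢ(T_out − Tᵢ) = 0
Σ ṁᵢCp,ᵢTᵢ = 173×4.18×58.1 + 126×4.18×9.01 + 188×4.18×61.1 = 94775
Σ ṁᵢCp,ᵢ = 173×4.18 + 126×4.18 + 188×4.18 = 2035.7
T_out = 94775 / 2035.7 = 46.557 °C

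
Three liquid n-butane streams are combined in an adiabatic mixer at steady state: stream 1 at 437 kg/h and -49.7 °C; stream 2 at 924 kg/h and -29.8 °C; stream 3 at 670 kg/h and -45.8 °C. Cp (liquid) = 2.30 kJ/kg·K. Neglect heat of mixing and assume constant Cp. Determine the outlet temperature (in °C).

T_out = -39.4 °C

No heat crosses the boundary, so H_out = H_in.
T_out = Σ ṁᵢCp,ᵢTᵢ / Σ ṁᵢCp,ᵢ
      = -183860 / 4671.3 = -39.36 °C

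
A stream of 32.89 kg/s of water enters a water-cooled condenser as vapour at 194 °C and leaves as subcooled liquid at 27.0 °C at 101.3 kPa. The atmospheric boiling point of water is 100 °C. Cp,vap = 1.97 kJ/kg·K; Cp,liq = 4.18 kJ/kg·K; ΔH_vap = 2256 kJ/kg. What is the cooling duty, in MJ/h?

vapour 194→100 °C: -185.18 kJ/kg
condensation at 100 °C: -2256 kJ/kg
liquid 100→27.0 °C: -305.14 kJ/kg
Δh = -185.18 + -2256 + -305.14 = -2746.3 kJ/kg
Q = ṁ·Δh = 32.89 kg/s × -2746.3 kJ/kg = -90326 kJ/s
|Q| = 90326 kW = 325180 MJ/h

Q_c = 325000 MJ/h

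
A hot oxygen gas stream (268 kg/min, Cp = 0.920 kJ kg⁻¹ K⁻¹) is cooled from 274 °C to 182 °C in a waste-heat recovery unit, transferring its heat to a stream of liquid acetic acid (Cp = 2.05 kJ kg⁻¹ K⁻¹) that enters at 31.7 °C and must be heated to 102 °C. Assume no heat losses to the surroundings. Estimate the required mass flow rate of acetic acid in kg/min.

Heat released by hot stream: Q = 268 × 0.920 × (274 − 182) = 22684 kJ/min
Energy balance on cold side (adiabatic exchanger): Q = ṁ_c·Cp_c·(T_c,out − T_c,in)
ṁ_c = 22684 / [2.05 × (102 − 31.7)] = 157.4 kg/min

ṁ_c = 157 kg/min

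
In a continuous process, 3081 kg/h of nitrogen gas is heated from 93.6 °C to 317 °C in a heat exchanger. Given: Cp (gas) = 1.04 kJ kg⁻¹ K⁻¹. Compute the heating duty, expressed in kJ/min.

Q = ṁ·Cp·ΔT = 3081 × 1.04 × (317 − 93.6) = 715830 kJ/h
Converting: 715830 / 3600 s = 198.84 kW
Heating duty = 11930 kJ/min

Q = 11900 kJ/min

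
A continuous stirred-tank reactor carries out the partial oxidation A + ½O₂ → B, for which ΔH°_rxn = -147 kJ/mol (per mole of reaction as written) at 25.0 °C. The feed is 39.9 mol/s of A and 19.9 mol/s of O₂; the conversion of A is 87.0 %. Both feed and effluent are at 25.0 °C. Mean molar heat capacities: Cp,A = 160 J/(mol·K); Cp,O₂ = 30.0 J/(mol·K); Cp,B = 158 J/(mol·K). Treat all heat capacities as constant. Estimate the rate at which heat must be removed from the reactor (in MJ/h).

Extent of reaction ξ = 0.870 × 39.9 = 34.713 mol/s
Reaction term: ξ·ΔH°_rxn = 34.713 × -147 = -5102.8 kJ/s
Q = ΔH = -5102.8 kJ/s = -5102.8 kW
Heat removed = 18370 MJ/h

Q_out = 18400 MJ/h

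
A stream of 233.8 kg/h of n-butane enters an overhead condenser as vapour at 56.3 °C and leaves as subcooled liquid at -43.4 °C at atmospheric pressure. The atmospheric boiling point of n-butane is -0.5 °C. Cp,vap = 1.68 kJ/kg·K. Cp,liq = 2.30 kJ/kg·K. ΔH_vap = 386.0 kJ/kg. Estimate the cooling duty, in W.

vapour 56.3→-0.5 °C: -95.424 kJ/kg
condensation at -0.5 °C: -386 kJ/kg
liquid -0.5→-43.4 °C: -98.67 kJ/kg
Δh = -95.424 + -386 + -98.67 = -580.09 kJ/kg
Q = ṁ·Δh = 233.8 kg/h × -580.09 kJ/kg = -135630 kJ/h
|Q| = 37.674 kW = 37674 W

Q_c = 37700 W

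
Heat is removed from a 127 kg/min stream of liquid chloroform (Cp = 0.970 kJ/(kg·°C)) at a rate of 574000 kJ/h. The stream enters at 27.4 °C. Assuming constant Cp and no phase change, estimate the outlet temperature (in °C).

Q = 574000 kJ/h = 9566.7 kJ/min
ΔT = Q/(ṁ·Cp) = 9566.7/(127×0.970) = 77.658 K
T_out = 27.4 − 77.658 = -50.258 °C

T_out = -50.3 °C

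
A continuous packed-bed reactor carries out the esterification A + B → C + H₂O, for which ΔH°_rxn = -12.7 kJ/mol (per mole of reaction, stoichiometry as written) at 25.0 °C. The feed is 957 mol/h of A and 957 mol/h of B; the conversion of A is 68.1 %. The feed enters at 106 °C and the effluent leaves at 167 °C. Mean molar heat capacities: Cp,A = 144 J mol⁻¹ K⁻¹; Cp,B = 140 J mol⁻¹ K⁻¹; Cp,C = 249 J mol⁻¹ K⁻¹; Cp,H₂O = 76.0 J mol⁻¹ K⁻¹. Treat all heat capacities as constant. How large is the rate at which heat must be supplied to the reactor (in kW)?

Q_in = 3.36 kW

Extent of reaction ξ = 0.681 × 957 = 651.72 mol/h
Reaction term: ξ·ΔH°_rxn = 651.72 × -12.7 = -8276.8 kJ/h
Sensible, feed 106→25 °C: -22015 kJ/h
Outlet flows (mol/h): A 305.28, B 305.28, C 651.72, H₂O 651.72
Sensible, products 25→167 °C: 42388 kJ/h
Q = ΔH = 12097 kJ/h = 3.3602 kW
Heat supplied = 3.3602 kW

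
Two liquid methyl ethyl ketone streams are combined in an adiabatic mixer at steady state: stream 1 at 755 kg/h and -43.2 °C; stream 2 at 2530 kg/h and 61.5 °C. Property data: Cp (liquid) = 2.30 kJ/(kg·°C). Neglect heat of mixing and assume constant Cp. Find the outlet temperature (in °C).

T_out = 37.4 °C

Adiabatic, steady state ⇒ Σ ṁᵢCp,ᵢ(T_out − Tᵢ) = 0
Σ ṁᵢCp,ᵢTᵢ = 755×2.30×-43.2 + 2530×2.30×61.5 = 282850
Σ ṁᵢCp,ᵢ = 755×2.30 + 2530×2.30 = 7555.5
T_out = 282850 / 7555.5 = 37.437 °C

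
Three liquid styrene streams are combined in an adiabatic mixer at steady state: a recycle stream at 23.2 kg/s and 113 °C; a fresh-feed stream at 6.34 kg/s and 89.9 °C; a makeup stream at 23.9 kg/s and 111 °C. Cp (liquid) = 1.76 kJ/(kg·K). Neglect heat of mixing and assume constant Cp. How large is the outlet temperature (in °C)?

T_out = 109 °C

Energy balance with Q = 0: Σ ṁᵢCp,ᵢ(T_out − Tᵢ) = 0
Σ ṁᵢCp,ᵢTᵢ = 23.2×1.76×113 + 6.34×1.76×89.9 + 23.9×1.76×111 = 10286
Σ ṁᵢCp,ᵢ = 23.2×1.76 + 6.34×1.76 + 23.9×1.76 = 94.054
T_out = 10286 / 94.054 = 109.37 °C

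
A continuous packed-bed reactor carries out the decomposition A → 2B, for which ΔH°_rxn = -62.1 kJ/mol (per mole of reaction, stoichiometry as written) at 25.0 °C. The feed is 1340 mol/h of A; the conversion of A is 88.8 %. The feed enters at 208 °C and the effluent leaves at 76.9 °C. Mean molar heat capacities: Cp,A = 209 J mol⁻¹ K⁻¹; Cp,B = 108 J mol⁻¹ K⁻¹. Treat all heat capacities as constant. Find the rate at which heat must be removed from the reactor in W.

Extent of reaction ξ = 0.888 × 1340 = 1189.9 mol/h
Reaction term: ξ·ΔH°_rxn = 1189.9 × -62.1 = -73894 kJ/h
Sensible, feed 208→25 °C: -51251 kJ/h
Outlet flows (mol/h): A 150.08, B 2379.8
Sensible, products 25→76.9 °C: 14967 kJ/h
Q = ΔH = -110180 kJ/h = -30.605 kW
Heat removed = 30605 W

Q_out = 30600 W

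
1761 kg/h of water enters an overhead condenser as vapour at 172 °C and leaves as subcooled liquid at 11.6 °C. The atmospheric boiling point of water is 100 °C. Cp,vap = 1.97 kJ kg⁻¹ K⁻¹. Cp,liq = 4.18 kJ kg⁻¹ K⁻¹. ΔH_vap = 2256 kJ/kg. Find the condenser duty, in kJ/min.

Q_c = 81200 kJ/min

vapour 172→100 °C: -141.84 kJ/kg
condensation at 100 °C: -2256 kJ/kg
liquid 100→11.6 °C: -369.51 kJ/kg
Δh = -141.84 + -2256 + -369.51 = -2767.4 kJ/kg
Q = ṁ·Δh = 1761 kg/h × -2767.4 kJ/kg = -4.8733e+06 kJ/h
|Q| = 1353.7 kW = 81222 kJ/min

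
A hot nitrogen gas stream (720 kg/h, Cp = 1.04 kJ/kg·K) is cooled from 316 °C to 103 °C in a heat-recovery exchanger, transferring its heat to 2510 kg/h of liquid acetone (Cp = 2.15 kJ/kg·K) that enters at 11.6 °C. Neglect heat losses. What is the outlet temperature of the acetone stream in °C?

Heat released by hot stream: Q = 720 × 1.04 × (316 − 103) = 159490 kJ/h
Energy balance on cold side (adiabatic exchanger): Q = ṁ_c·Cp_c·(T_c,out − T_c,in)
T_c,out = 11.6 + 159490/(2510 × 2.15) = 41.155 °C

T_c,out = 41.2 °C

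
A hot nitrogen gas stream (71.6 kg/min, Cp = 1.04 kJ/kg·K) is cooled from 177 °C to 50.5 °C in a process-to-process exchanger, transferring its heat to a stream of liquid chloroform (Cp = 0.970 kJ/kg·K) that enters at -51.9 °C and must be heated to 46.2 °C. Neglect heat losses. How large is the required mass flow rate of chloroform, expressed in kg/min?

Heat released by hot stream: Q = 71.6 × 1.04 × (177 − 50.5) = 9419.7 kJ/min
Energy balance on cold side (adiabatic exchanger): Q = ṁ_c·Cp_c·(T_c,out − T_c,in)
ṁ_c = 9419.7 / [0.970 × (46.2 − -51.9)] = 98.991 kg/min

ṁ_c = 99.0 kg/min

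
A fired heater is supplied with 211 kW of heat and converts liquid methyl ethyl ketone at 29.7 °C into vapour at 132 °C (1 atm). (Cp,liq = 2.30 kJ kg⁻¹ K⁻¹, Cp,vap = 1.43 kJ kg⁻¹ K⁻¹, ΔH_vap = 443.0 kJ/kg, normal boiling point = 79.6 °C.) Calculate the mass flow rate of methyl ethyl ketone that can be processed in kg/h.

ṁ = 1200 kg/h

Δh = 2.30×(79.6−29.7) + 443.0 + 1.43×(132−79.6) = 632.7 kJ/kg
Q = 211 kW = 211 kJ/s = 759600 kJ/h
ṁ = Q/Δh = 759600 / 632.7 = 1200.6 kg/h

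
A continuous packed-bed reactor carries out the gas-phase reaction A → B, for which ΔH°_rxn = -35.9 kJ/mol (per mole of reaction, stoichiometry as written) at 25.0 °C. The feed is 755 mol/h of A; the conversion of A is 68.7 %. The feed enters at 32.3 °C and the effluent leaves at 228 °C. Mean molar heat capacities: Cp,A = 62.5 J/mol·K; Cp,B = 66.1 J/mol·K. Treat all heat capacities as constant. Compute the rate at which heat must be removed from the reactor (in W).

Q_out = 2500 W

Extent of reaction ξ = 0.687 × 755 = 518.69 mol/h
Reaction term: ξ·ΔH°_rxn = 518.69 × -35.9 = -18621 kJ/h
Sensible, feed 32.3→25 °C: -344.47 kJ/h
Outlet flows (mol/h): A 236.31, B 518.69
Sensible, products 25→228 °C: 9958.1 kJ/h
Q = ΔH = -9007.1 kJ/h = -2.502 kW
Heat removed = 2502 W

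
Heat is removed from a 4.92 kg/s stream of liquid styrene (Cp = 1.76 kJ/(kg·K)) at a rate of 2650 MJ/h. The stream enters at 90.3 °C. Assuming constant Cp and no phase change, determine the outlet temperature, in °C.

Q = 2650 MJ/h = 736.11 kJ/s
ΔT = Q/(ṁ·Cp) = 736.11/(4.92×1.76) = 85.009 K
T_out = 90.3 − 85.009 = 5.2909 °C

T_out = 5.29 °C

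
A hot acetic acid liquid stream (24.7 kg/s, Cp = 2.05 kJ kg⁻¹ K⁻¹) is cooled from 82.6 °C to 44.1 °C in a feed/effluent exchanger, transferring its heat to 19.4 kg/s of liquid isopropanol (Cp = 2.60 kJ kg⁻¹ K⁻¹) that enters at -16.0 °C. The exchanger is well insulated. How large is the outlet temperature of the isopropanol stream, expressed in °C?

Heat released by hot stream: Q = 24.7 × 2.05 × (82.6 − 44.1) = 1949.4 kJ/s
Energy balance on cold side (adiabatic exchanger): Q = ṁ_c·Cp_c·(T_c,out − T_c,in)
T_c,out = -16.0 + 1949.4/(19.4 × 2.60) = 22.649 °C

T_c,out = 22.6 °C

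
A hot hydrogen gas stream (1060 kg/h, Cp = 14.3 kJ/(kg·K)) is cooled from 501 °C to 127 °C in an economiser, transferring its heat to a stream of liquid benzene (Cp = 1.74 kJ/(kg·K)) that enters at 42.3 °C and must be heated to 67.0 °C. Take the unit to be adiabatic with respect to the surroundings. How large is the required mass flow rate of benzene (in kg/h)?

ṁ_c = 132000 kg/h

Heat released by hot stream: Q = 1060 × 14.3 × (501 − 127) = 5.6691e+06 kJ/h
Energy balance on cold side (adiabatic exchanger): Q = ṁ_c·Cp_c·(T_c,out − T_c,in)
ṁ_c = 5.6691e+06 / [1.74 × (67.0 − 42.3)] = 131910 kg/h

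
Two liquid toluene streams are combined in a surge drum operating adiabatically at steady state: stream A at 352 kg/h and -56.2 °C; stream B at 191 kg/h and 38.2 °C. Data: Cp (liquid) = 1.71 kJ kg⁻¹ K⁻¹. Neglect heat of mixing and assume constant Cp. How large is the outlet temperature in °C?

T_out = -23.0 °C

Energy balance with Q = 0: Σ ṁᵢCp,ᵢ(T_out − Tᵢ) = 0
T_out = Σ ṁᵢCp,ᵢTᵢ / Σ ṁᵢCp,ᵢ
      = -21351 / 928.53 = -22.995 °C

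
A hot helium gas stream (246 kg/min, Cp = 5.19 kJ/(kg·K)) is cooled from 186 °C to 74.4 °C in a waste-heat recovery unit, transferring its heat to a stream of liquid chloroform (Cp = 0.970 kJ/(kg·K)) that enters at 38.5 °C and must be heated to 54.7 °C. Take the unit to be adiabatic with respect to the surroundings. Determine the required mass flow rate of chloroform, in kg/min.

ṁ_c = 9070 kg/min

Heat released by hot stream: Q = 246 × 5.19 × (186 − 74.4) = 142480 kJ/min
Energy balance on cold side (adiabatic exchanger): Q = ṁ_c·Cp_c·(T_c,out − T_c,in)
ṁ_c = 142480 / [0.970 × (54.7 − 38.5)] = 9067.3 kg/min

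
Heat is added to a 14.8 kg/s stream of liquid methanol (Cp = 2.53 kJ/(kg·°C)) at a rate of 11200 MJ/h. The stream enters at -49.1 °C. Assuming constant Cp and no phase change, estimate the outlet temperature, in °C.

T_out = 34.0 °C

Q = 11200 MJ/h = 3111.1 kJ/s
ΔT = Q/(ṁ·Cp) = 3111.1/(14.8×2.53) = 83.087 K
T_out = -49.1 + 83.087 = 33.987 °C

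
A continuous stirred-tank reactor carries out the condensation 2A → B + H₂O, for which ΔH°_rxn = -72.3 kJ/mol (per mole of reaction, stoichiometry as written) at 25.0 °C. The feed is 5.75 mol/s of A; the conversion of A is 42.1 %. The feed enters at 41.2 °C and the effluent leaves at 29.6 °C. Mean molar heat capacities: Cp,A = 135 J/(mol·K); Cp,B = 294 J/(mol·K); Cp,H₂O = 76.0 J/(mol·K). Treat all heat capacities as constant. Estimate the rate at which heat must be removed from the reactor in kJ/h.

Q_out = 345000 kJ/h

Extent of reaction ξ = 0.421 × 5.75 / 2 = 1.2104 mol/s
Reaction term: ξ·ΔH°_rxn = 1.2104 × -72.3 = -87.51 kJ/s
Sensible, feed 41.2→25 °C: -12.575 kJ/s
Outlet flows (mol/s): A 3.3293, B 1.2104, H₂O 1.2104
Sensible, products 25→29.6 °C: 4.1275 kJ/s
Q = ΔH = -95.958 kJ/s = -95.958 kW
Heat removed = 345450 kJ/h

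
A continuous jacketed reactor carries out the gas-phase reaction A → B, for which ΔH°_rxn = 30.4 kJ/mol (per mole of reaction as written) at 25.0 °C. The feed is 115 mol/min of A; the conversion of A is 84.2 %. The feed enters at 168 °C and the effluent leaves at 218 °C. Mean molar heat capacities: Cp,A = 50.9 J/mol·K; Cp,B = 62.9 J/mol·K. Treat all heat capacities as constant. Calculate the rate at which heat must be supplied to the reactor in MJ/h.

Q_in = 208 MJ/h

Extent of reaction ξ = 0.842 × 115 = 96.83 mol/min
Reaction term: ξ·ΔH°_rxn = 96.83 × 30.4 = 2943.6 kJ/min
Sensible, feed 168→25 °C: -837.05 kJ/min
Outlet flows (mol/min): A 18.17, B 96.83
Sensible, products 25→218 °C: 1354 kJ/min
Q = ΔH = 3460.6 kJ/min = 57.676 kW
Heat supplied = 207.63 MJ/h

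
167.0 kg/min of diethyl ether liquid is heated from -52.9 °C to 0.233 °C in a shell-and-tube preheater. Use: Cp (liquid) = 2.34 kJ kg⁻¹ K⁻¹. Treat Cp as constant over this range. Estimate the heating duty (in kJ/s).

Q = ṁ·Cp·ΔT = 167.0 × 2.34 × (0.233 − -52.9) = 20763 kJ/min
Converting: 20763 / 60 s = 346.06 kW

Q = 346 kJ/s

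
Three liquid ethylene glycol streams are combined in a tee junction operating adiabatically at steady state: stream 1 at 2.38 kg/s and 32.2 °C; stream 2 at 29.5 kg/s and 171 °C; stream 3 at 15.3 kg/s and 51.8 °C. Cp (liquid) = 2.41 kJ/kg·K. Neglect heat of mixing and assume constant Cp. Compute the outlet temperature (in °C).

T_out = 125 °C

Adiabatic, steady state ⇒ Σ ṁᵢCp,ᵢ(T_out − Tᵢ) = 0
Σ ṁᵢCp,ᵢTᵢ = 2.38×2.41×32.2 + 29.5×2.41×171 + 15.3×2.41×51.8 = 14252
Σ ṁᵢCp,ᵢ = 2.38×2.41 + 29.5×2.41 + 15.3×2.41 = 113.7
T_out = 14252 / 113.7 = 125.34 °C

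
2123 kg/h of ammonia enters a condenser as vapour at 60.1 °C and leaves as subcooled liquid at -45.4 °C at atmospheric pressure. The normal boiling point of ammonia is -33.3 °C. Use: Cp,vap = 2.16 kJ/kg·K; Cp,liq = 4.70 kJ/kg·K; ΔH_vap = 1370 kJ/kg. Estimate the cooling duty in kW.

Q_c = 960 kW

vapour 60.1→-33.3 °C: -201.74 kJ/kg
condensation at -33.3 °C: -1370 kJ/kg
liquid -33.3→-45.4 °C: -56.87 kJ/kg
Δh = -201.74 + -1370 + -56.87 = -1628.6 kJ/kg
Q = ṁ·Δh = 2123 kg/h × -1628.6 kJ/kg = -3.4575e+06 kJ/h
|Q| = 960.43 kW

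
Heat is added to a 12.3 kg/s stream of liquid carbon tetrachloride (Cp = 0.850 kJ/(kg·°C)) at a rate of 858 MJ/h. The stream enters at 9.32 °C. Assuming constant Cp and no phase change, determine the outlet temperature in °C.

T_out = 32.1 °C

Q = 858 MJ/h = 238.33 kJ/s
ΔT = Q/(ṁ·Cp) = 238.33/(12.3×0.850) = 22.796 K
T_out = 9.32 + 22.796 = 32.116 °C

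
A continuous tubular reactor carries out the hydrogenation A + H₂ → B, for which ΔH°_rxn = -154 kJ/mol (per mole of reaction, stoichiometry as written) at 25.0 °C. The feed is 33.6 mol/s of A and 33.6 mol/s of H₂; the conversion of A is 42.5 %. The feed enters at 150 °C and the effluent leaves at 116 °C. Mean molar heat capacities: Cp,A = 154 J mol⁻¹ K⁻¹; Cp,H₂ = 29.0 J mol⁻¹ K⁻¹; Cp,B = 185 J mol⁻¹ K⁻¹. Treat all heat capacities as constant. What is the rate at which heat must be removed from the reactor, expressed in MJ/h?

Extent of reaction ξ = 0.425 × 33.6 = 14.28 mol/s
Reaction term: ξ·ΔH°_rxn = 14.28 × -154 = -2199.1 kJ/s
Sensible, feed 150→25 °C: -768.6 kJ/s
Outlet flows (mol/s): A 19.32, H₂ 19.32, B 14.28
Sensible, products 25→116 °C: 562.14 kJ/s
Q = ΔH = -2405.6 kJ/s = -2405.6 kW
Heat removed = 8660.1 MJ/h

Q_out = 8660 MJ/h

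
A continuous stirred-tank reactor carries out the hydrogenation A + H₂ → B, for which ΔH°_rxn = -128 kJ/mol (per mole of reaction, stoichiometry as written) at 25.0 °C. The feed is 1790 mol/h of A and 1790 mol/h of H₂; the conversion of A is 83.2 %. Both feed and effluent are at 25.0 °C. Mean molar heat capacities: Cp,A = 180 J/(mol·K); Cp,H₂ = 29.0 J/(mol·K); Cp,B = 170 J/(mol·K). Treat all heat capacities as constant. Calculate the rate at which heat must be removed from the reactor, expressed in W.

Q_out = 53000 W

Extent of reaction ξ = 0.832 × 1790 = 1489.3 mol/h
Reaction term: ξ·ΔH°_rxn = 1489.3 × -128 = -190630 kJ/h
Q = ΔH = -190630 kJ/h = -52.952 kW
Heat removed = 52952 W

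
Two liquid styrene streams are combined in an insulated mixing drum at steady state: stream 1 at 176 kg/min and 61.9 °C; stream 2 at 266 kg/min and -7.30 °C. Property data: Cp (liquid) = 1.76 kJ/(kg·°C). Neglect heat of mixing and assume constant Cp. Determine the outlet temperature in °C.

Energy balance with Q = 0: Σ ṁᵢCp,ᵢ(T_out − Tᵢ) = 0
Σ ṁᵢCp,ᵢTᵢ = 176×1.76×61.9 + 266×1.76×-7.30 = 15757
Σ ṁᵢCp,ᵢ = 176×1.76 + 266×1.76 = 777.92
T_out = 15757 / 777.92 = 20.255 °C

T_out = 20.3 °C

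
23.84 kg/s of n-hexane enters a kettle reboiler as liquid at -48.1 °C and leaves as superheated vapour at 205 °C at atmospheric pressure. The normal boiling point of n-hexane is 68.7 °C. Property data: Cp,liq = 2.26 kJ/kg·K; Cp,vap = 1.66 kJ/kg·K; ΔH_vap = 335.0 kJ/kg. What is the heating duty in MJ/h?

Q = 70800 MJ/h

liquid -48.1→68.7 °C: 263.97 kJ/kg
vaporisation at 68.7 °C: 335 kJ/kg
vapour 68.7→205 °C: 226.26 kJ/kg
Δh = 263.97 + 335 + 226.26 = 825.23 kJ/kg
Q = ṁ·Δh = 23.84 kg/s × 825.23 kJ/kg = 19673 kJ/s
|Q| = 19673 kW = 70824 MJ/h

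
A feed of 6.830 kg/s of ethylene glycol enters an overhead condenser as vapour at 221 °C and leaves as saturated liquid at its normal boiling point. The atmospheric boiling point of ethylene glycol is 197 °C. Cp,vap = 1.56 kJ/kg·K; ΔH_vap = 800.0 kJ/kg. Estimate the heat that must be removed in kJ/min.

vapour 221→197 °C: -37.44 kJ/kg
condensation at 197 °C: -800 kJ/kg
Δh = -37.44 + -800 = -837.44 kJ/kg
Q = ṁ·Δh = 6.830 kg/s × -837.44 kJ/kg = -5719.7 kJ/s
|Q| = 5719.7 kW = 343180 kJ/min

Q_c = 343000 kJ/min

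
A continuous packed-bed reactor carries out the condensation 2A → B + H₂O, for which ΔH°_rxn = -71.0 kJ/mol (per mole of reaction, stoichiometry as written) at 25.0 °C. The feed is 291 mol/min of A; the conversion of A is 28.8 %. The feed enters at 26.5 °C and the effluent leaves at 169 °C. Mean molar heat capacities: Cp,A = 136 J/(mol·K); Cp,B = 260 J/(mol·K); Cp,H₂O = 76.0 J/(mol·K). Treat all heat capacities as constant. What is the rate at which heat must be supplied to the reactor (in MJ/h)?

Extent of reaction ξ = 0.288 × 291 / 2 = 41.904 mol/min
Reaction term: ξ·ΔH°_rxn = 41.904 × -71.0 = -2975.2 kJ/min
Sensible, feed 26.5→25 °C: -59.364 kJ/min
Outlet flows (mol/min): A 207.19, B 41.904, H₂O 41.904
Sensible, products 25→169 °C: 6085.1 kJ/min
Q = ΔH = 3050.6 kJ/min = 50.843 kW
Heat supplied = 183.03 MJ/h

Q_in = 183 MJ/h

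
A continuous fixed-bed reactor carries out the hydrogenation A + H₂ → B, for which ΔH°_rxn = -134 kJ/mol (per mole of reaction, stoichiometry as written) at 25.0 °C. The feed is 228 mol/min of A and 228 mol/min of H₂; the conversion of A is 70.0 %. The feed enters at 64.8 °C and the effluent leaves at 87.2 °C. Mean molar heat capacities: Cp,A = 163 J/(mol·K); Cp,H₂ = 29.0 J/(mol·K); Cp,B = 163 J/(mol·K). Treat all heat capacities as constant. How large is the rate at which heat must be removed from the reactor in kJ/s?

Q_out = 345 kJ/s

Extent of reaction ξ = 0.700 × 228 = 159.6 mol/min
Reaction term: ξ·ΔH°_rxn = 159.6 × -134 = -21386 kJ/min
Sensible, feed 64.8→25 °C: -1742.3 kJ/min
Outlet flows (mol/min): A 68.4, H₂ 68.4, B 159.6
Sensible, products 25→87.2 °C: 2435 kJ/min
Q = ΔH = -20694 kJ/min = -344.9 kW
Heat removed = 344.9 kJ/s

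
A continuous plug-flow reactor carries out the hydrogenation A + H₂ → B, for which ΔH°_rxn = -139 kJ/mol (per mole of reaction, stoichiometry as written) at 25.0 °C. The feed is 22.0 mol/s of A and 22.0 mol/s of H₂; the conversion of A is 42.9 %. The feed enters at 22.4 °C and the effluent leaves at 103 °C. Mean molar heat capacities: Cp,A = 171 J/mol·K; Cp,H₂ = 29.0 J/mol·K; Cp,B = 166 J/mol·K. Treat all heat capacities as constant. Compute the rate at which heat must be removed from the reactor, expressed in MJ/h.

Q_out = 3540 MJ/h

Extent of reaction ξ = 0.429 × 22.0 = 9.438 mol/s
Reaction term: ξ·ΔH°_rxn = 9.438 × -139 = -1311.9 kJ/s
Sensible, feed 22.4→25 °C: 11.44 kJ/s
Outlet flows (mol/s): A 12.562, H₂ 12.562, B 9.438
Sensible, products 25→103 °C: 318.17 kJ/s
Q = ΔH = -982.27 kJ/s = -982.27 kW
Heat removed = 3536.2 MJ/h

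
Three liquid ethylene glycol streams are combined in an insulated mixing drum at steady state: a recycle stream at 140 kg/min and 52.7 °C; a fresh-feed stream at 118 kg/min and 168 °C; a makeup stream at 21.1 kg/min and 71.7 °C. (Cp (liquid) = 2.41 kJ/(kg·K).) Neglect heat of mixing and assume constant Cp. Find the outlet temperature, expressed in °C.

T_out = 103 °C

No heat crosses the boundary, so H_out = H_in.
Σ ṁᵢCp,ᵢTᵢ = 140×2.41×52.7 + 118×2.41×168 + 21.1×2.41×71.7 = 69203
Σ ṁᵢCp,ᵢ = 140×2.41 + 118×2.41 + 21.1×2.41 = 672.63
T_out = 69203 / 672.63 = 102.88 °C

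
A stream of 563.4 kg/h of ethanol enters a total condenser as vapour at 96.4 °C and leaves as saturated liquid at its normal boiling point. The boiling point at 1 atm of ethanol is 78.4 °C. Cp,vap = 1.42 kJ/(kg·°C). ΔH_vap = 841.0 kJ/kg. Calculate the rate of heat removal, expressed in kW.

vapour 96.4→78.4 °C: -25.56 kJ/kg
condensation at 78.4 °C: -841 kJ/kg
Δh = -25.56 + -841 = -866.56 kJ/kg
Q = ṁ·Δh = 563.4 kg/h × -866.56 kJ/kg = -488220 kJ/h
|Q| = 135.62 kW

Q_c = 136 kW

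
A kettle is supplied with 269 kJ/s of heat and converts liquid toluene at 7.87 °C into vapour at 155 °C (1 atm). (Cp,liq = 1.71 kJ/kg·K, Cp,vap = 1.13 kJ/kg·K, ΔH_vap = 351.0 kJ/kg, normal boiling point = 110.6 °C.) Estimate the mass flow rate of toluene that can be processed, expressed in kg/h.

ṁ = 1680 kg/h

Δh = 1.71×(110.6−7.87) + 351.0 + 1.13×(155−110.6) = 576.84 kJ/kg
Q = 269 kJ/s = 269 kJ/s = 968400 kJ/h
ṁ = Q/Δh = 968400 / 576.84 = 1678.8 kg/h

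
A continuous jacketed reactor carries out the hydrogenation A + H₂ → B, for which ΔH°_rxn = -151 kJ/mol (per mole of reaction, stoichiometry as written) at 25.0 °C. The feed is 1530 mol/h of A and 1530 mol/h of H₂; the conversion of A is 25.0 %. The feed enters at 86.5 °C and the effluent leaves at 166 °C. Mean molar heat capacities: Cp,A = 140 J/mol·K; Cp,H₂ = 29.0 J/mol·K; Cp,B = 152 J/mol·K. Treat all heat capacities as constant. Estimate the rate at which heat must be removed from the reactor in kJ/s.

Q_out = 10.6 kJ/s

Extent of reaction ξ = 0.250 × 1530 = 382.5 mol/h
Reaction term: ξ·ΔH°_rxn = 382.5 × -151 = -57758 kJ/h
Sensible, feed 86.5→25 °C: -15902 kJ/h
Outlet flows (mol/h): A 1147.5, H₂ 1147.5, B 382.5
Sensible, products 25→166 °C: 35542 kJ/h
Q = ΔH = -38118 kJ/h = -10.588 kW
Heat removed = 10.588 kJ/s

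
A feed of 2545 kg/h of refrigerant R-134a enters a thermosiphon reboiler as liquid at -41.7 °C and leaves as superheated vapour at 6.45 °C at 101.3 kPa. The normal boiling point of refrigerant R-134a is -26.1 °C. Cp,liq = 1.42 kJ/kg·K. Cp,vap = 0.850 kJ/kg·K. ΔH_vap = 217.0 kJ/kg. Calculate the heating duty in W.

liquid -41.7→-26.1 °C: 22.152 kJ/kg
vaporisation at -26.1 °C: 217 kJ/kg
vapour -26.1→6.45 °C: 27.668 kJ/kg
Δh = 22.152 + 217 + 27.668 = 266.82 kJ/kg
Q = ṁ·Δh = 2545 kg/h × 266.82 kJ/kg = 679060 kJ/h
|Q| = 188.63 kW = 188630 W

Q = 189000 W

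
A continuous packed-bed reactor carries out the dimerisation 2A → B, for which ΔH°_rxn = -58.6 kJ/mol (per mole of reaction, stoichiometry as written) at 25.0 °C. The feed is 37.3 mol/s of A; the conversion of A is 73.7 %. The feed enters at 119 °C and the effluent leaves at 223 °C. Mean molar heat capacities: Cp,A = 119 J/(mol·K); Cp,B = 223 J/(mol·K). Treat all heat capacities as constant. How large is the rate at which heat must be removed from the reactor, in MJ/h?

Q_out = 1380 MJ/h

Extent of reaction ξ = 0.737 × 37.3 / 2 = 13.745 mol/s
Reaction term: ξ·ΔH°_rxn = 13.745 × -58.6 = -805.46 kJ/s
Sensible, feed 119→25 °C: -417.24 kJ/s
Outlet flows (mol/s): A 9.8099, B 13.745
Sensible, products 25→223 °C: 838.04 kJ/s
Q = ΔH = -384.66 kJ/s = -384.66 kW
Heat removed = 1384.8 MJ/h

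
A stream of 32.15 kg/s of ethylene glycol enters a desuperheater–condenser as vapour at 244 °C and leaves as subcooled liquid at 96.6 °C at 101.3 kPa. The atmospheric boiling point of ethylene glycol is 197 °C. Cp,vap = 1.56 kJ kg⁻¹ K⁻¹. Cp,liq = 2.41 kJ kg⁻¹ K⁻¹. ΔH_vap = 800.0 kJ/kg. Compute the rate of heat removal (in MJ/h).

Q_c = 129000 MJ/h

vapour 244→197 °C: -73.32 kJ/kg
condensation at 197 °C: -800 kJ/kg
liquid 197→96.6 °C: -241.96 kJ/kg
Δh = -73.32 + -800 + -241.96 = -1115.3 kJ/kg
Q = ṁ·Δh = 32.15 kg/s × -1115.3 kJ/kg = -35856 kJ/s
|Q| = 35856 kW = 129080 MJ/h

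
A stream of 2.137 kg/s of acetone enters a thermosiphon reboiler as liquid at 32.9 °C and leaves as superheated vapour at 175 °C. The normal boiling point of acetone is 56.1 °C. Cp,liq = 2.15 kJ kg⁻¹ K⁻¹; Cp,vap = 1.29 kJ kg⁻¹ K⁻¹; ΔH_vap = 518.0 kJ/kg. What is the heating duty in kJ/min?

Q = 92500 kJ/min

liquid 32.9→56.1 °C: 49.88 kJ/kg
vaporisation at 56.1 °C: 518 kJ/kg
vapour 56.1→175 °C: 153.38 kJ/kg
Δh = 49.88 + 518 + 153.38 = 721.26 kJ/kg
Q = ṁ·Δh = 2.137 kg/s × 721.26 kJ/kg = 1541.3 kJ/s
|Q| = 1541.3 kW = 92480 kJ/min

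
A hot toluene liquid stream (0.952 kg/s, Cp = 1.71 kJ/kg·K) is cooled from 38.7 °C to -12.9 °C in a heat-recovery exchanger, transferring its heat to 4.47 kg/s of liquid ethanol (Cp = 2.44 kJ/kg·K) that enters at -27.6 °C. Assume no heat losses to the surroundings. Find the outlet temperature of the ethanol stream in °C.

T_c,out = -19.9 °C

Heat released by hot stream: Q = 0.952 × 1.71 × (38.7 − -12.9) = 84.001 kJ/s
Energy balance on cold side (adiabatic exchanger): Q = ṁ_c·Cp_c·(T_c,out − T_c,in)
T_c,out = -27.6 + 84.001/(4.47 × 2.44) = -19.898 °C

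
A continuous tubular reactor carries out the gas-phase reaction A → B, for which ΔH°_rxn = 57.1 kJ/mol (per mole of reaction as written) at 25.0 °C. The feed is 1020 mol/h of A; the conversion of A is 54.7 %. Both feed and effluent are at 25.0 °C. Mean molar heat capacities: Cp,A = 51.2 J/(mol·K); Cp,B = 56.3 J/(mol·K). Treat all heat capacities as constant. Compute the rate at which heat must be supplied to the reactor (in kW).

Extent of reaction ξ = 0.547 × 1020 = 557.94 mol/h
Reaction term: ξ·ΔH°_rxn = 557.94 × 57.1 = 31858 kJ/h
Q = ΔH = 31858 kJ/h = 8.8495 kW
Heat supplied = 8.8495 kW

Q_in = 8.85 kW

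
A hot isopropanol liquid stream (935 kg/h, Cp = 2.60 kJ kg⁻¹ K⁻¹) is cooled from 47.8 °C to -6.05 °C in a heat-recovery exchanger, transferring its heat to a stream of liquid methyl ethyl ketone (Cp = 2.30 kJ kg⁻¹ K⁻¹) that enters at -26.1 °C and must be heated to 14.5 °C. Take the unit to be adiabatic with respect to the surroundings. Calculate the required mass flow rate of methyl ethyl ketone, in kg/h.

ṁ_c = 1400 kg/h

Heat released by hot stream: Q = 935 × 2.60 × (47.8 − -6.05) = 130910 kJ/h
Energy balance on cold side (adiabatic exchanger): Q = ṁ_c·Cp_c·(T_c,out − T_c,in)
ṁ_c = 130910 / [2.30 × (14.5 − -26.1)] = 1401.9 kg/h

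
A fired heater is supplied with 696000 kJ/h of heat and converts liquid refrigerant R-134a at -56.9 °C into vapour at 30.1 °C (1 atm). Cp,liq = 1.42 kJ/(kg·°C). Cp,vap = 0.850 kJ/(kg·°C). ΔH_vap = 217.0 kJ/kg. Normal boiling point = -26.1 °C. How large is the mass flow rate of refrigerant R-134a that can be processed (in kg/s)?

Δh = 1.42×(-26.1−-56.9) + 217.0 + 0.850×(30.1−-26.1) = 308.51 kJ/kg
Q = 696000 kJ/h = 193.33 kJ/s = 193.33 kJ/s
ṁ = Q/Δh = 193.33 / 308.51 = 0.62668 kg/s

ṁ = 0.627 kg/s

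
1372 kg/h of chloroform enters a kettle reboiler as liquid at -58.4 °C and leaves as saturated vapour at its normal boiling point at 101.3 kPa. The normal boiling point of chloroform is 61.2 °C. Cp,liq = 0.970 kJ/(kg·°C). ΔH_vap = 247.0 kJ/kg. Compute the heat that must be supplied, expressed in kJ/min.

liquid -58.4→61.2 °C: 116.01 kJ/kg
vaporisation at 61.2 °C: 247 kJ/kg
Δh = 116.01 + 247 = 363.01 kJ/kg
Q = ṁ·Δh = 1372 kg/h × 363.01 kJ/kg = 498050 kJ/h
|Q| = 138.35 kW = 8300.9 kJ/min

Q = 8300 kJ/min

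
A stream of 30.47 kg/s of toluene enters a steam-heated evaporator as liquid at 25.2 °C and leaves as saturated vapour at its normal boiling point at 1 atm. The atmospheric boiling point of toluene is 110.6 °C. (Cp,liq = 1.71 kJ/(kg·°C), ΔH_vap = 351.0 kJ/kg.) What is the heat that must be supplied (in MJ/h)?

Q = 54500 MJ/h

liquid 25.2→110.6 °C: 146.03 kJ/kg
vaporisation at 110.6 °C: 351 kJ/kg
Δh = 146.03 + 351 = 497.03 kJ/kg
Q = ṁ·Δh = 30.47 kg/s × 497.03 kJ/kg = 15145 kJ/s
|Q| = 15145 kW = 54521 MJ/h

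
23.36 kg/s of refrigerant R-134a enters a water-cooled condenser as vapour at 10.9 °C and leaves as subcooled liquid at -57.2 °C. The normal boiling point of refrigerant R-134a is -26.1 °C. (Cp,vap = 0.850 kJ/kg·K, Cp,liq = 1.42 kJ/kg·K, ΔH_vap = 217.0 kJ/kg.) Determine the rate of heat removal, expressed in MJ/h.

vapour 10.9→-26.1 °C: -31.45 kJ/kg
condensation at -26.1 °C: -217 kJ/kg
liquid -26.1→-57.2 °C: -44.162 kJ/kg
Δh = -31.45 + -217 + -44.162 = -292.61 kJ/kg
Q = ṁ·Δh = 23.36 kg/s × -292.61 kJ/kg = -6835.4 kJ/s
|Q| = 6835.4 kW = 24607 MJ/h

Q_c = 24600 MJ/h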